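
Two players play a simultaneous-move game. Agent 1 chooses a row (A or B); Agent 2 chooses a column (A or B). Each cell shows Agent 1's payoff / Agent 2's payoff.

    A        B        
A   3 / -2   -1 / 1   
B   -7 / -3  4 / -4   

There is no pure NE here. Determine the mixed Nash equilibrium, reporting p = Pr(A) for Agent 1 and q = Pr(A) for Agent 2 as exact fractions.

Each player's mixing probability is pinned down by making the *other* player indifferent.
Agent 2 indifferent between A and B: p·(-2) + (1−p)·(-3) = p·1 + (1−p)·(-4) ⟹ (-3) + 1p = (-4) + 5p ⟹ p = 1/4.
Agent 1 indifferent between A and B: q·3 + (1−q)·(-1) = q·(-7) + (1−q)·4 ⟹ (-1) + 4q = 4 + (-11)q ⟹ q = 1/3.

p = 1/4, q = 1/3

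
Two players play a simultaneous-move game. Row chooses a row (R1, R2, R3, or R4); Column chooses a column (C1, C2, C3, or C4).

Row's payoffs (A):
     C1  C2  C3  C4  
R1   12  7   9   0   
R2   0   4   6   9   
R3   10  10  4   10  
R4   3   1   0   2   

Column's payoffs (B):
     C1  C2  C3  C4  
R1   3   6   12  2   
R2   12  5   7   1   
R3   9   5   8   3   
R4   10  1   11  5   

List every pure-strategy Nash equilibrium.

Find each player's best response to every opponent strategy; NE are the intersections.
Row's best responses — vs C1: R1 (payoff 12); vs C2: R3 (payoff 10); vs C3: R1 (payoff 9); vs C4: R3 (payoff 10).
Column's best responses — vs R1: C3 (payoff 12); vs R2: C1 (payoff 12); vs R3: C1 (payoff 9); vs R4: C3 (payoff 11).
The only mutual best response is (R1, C3); neither player gains by switching there.

(R1, C3)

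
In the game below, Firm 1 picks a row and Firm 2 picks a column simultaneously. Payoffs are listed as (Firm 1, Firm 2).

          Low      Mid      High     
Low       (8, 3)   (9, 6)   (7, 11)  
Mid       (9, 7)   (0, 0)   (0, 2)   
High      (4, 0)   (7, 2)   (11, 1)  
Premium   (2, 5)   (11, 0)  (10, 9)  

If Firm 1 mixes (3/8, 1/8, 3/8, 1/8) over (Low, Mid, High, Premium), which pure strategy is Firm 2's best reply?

High

Compute Firm 2's expected payoff from each pure strategy against the given mix.
Low: (3/8)·3 + (1/8)·7 + (3/8)·0 + (1/8)·5 = 21/8
Mid: (3/8)·6 + (1/8)·0 + (3/8)·2 + (1/8)·0 = 3
High: (3/8)·11 + (1/8)·2 + (3/8)·1 + (1/8)·9 = 47/8
Highest expected payoff is 47/8, from High.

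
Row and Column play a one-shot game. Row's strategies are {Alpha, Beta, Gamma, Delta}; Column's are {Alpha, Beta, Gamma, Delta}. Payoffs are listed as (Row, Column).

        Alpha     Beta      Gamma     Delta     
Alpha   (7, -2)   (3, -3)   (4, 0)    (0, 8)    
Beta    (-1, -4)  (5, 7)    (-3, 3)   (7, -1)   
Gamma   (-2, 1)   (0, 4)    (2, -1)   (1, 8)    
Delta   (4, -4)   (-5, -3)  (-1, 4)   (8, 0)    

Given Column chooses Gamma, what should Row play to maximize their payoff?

With Column fixed at Gamma, Row's payoffs are: Alpha → 4, Beta → -3, Gamma → 2, Delta → -1.
The maximum is 4, achieved by Alpha.

Alpha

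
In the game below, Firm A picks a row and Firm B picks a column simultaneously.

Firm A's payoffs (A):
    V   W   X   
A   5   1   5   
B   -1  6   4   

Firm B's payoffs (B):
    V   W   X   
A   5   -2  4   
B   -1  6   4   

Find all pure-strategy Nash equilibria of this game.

Find each player's best response to every opponent strategy; NE are the intersections.
Firm A's best responses — vs V: A (payoff 5); vs W: B (payoff 6); vs X: A (payoff 5).
Firm B's best responses — vs A: V (payoff 5); vs B: W (payoff 6).
Mutual best responses occur at (A, V) and (B, W); at each, neither player gains by switching.

(A, V) and (B, W)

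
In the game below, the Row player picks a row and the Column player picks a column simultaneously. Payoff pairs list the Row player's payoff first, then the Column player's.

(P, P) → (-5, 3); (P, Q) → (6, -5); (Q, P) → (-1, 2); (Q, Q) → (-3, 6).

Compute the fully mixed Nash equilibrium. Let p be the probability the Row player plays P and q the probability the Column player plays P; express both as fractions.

Each player's mixing probability is pinned down by making the *other* player indifferent.
The Column player indifferent between P and Q: p·3 + (1−p)·2 = p·(-5) + (1−p)·6 ⟹ 2 + 1p = 6 + (-11)p ⟹ p = 1/3.
The Row player indifferent between P and Q: q·(-5) + (1−q)·6 = q·(-1) + (1−q)·(-3) ⟹ 6 + (-11)q = (-3) + 2q ⟹ q = 9/13.

p = 1/3, q = 9/13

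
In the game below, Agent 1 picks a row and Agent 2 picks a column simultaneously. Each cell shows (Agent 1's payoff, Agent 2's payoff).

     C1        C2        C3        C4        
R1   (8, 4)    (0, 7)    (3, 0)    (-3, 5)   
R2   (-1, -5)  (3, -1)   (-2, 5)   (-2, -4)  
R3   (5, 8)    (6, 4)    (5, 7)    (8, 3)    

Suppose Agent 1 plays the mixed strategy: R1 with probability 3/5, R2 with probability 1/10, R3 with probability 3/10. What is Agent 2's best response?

Compute Agent 2's expected payoff from each pure strategy against the given mix.
C1: (3/5)·4 + (1/10)·(-5) + (3/10)·8 = 43/10
C2: (3/5)·7 + (1/10)·(-1) + (3/10)·4 = 53/10
C3: (3/5)·0 + (1/10)·5 + (3/10)·7 = 13/5
C4: (3/5)·5 + (1/10)·(-4) + (3/10)·3 = 7/2
Highest expected payoff is 53/10, from C2.

C2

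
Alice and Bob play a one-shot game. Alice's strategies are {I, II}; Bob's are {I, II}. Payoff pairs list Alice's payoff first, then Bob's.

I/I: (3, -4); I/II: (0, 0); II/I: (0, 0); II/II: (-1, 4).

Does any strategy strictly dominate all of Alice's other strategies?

I

Check whether one of Alice's strategies beats all alternatives regardless of what the opponent does.
I strictly dominates: vs I: 3 > 0; vs II: 0 > -1.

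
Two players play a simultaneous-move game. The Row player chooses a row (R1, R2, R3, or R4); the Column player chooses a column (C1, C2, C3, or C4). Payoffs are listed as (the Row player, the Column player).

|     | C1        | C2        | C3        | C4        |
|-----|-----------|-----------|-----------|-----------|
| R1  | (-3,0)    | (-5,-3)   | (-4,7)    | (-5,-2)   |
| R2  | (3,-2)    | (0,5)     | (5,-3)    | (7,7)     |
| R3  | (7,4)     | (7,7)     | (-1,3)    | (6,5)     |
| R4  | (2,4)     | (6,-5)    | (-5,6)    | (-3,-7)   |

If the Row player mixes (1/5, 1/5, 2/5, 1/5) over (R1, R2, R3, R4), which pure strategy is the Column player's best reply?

C3

The Column player's best reply maximizes expected payoff against the mix.
C1: (1/5)·0 + (1/5)·(-2) + (2/5)·4 + (1/5)·4 = 2
C2: (1/5)·(-3) + (1/5)·5 + (2/5)·7 + (1/5)·(-5) = 11/5
C3: (1/5)·7 + (1/5)·(-3) + (2/5)·3 + (1/5)·6 = 16/5
C4: (1/5)·(-2) + (1/5)·7 + (2/5)·5 + (1/5)·(-7) = 8/5
Highest expected payoff is 16/5, from C3.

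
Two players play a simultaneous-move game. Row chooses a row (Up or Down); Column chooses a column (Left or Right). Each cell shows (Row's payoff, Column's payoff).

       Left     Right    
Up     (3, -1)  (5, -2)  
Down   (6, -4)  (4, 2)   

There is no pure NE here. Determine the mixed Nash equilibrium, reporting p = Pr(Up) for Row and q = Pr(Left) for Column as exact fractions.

p = 6/7, q = 1/4

Each player's mixing probability is pinned down by making the *other* player indifferent.
Column indifferent between Left and Right: p·(-1) + (1−p)·(-4) = p·(-2) + (1−p)·2 ⟹ (-4) + 3p = 2 + (-4)p ⟹ p = 6/7.
Row indifferent between Up and Down: q·3 + (1−q)·5 = q·6 + (1−q)·4 ⟹ 5 + (-2)q = 4 + 2q ⟹ q = 1/4.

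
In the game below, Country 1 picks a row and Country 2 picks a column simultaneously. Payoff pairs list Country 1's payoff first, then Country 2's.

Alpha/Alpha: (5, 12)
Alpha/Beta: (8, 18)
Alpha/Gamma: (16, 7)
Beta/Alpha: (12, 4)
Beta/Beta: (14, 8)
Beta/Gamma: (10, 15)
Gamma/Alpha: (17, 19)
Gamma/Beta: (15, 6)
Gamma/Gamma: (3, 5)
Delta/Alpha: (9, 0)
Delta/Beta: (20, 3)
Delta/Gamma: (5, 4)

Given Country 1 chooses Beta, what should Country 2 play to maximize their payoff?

Gamma

With Country 1 fixed at Beta, Country 2's payoffs are: Alpha → 4, Beta → 8, Gamma → 15.
The maximum is 15, achieved by Gamma.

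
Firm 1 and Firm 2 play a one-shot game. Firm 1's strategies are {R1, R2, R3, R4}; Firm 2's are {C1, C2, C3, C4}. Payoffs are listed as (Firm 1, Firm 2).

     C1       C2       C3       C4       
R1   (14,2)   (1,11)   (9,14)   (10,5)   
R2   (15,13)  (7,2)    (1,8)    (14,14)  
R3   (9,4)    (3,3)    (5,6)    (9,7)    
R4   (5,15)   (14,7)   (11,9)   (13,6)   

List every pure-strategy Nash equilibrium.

(R2, C4)

A profile is a Nash equilibrium when each player is best-responding to the other.
Firm 1's best responses — vs C1: R2 (payoff 15); vs C2: R4 (payoff 14); vs C3: R4 (payoff 11); vs C4: R2 (payoff 14).
Firm 2's best responses — vs R1: C3 (payoff 14); vs R2: C4 (payoff 14); vs R3: C4 (payoff 7); vs R4: C1 (payoff 15).
The only mutual best response is (R2, C4); neither player gains by switching there.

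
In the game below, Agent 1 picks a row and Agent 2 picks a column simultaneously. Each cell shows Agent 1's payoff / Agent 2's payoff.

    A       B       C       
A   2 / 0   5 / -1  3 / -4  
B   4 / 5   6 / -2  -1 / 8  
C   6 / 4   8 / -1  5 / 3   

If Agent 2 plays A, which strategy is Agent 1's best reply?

With Agent 2 fixed at A, Agent 1's payoffs are: A → 2, B → 4, C → 6.
The maximum is 6, achieved by C.

C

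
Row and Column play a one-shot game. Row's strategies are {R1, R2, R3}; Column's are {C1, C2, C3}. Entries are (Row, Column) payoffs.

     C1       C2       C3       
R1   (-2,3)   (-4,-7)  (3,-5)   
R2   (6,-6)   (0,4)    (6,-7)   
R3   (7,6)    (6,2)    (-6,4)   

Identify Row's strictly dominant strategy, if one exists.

No strictly dominant strategy

Check whether one of Row's strategies beats all alternatives regardless of what the opponent does.
R1 is not dominant: against C1, R2 gives 6 > -2.
R2 is not dominant: against C1, R3 gives 7 > 6.
R3 is not dominant: against C3, R1 gives 3 > -6.
No single strategy is best against every opponent action.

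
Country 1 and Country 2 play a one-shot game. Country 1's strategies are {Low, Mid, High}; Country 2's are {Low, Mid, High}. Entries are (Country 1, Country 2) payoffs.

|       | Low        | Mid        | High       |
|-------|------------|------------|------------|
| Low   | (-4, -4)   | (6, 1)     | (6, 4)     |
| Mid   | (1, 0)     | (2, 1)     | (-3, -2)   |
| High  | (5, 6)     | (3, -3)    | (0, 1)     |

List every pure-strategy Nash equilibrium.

(Low, High) and (High, Low)

Check mutual best responses: a cell is a NE iff neither player can gain by unilaterally deviating.
Country 1's best responses — vs Low: High (payoff 5); vs Mid: Low (payoff 6); vs High: Low (payoff 6).
Country 2's best responses — vs Low: High (payoff 4); vs Mid: Mid (payoff 1); vs High: Low (payoff 6).
Mutual best responses occur at (Low, High) and (High, Low); at each, neither player gains by switching.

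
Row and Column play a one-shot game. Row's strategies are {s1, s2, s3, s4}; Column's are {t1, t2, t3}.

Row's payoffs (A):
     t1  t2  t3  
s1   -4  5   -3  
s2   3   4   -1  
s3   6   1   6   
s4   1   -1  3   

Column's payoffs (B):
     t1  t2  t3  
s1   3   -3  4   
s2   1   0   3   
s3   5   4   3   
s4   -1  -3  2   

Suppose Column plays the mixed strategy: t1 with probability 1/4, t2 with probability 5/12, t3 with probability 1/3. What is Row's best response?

Row's best reply maximizes expected payoff against the mix.
s1: (1/4)·(-4) + (5/12)·5 + (1/3)·(-3) = 1/12
s2: (1/4)·3 + (5/12)·4 + (1/3)·(-1) = 25/12
s3: (1/4)·6 + (5/12)·1 + (1/3)·6 = 47/12
s4: (1/4)·1 + (5/12)·(-1) + (1/3)·3 = 5/6
Highest expected payoff is 47/12, from s3.

s3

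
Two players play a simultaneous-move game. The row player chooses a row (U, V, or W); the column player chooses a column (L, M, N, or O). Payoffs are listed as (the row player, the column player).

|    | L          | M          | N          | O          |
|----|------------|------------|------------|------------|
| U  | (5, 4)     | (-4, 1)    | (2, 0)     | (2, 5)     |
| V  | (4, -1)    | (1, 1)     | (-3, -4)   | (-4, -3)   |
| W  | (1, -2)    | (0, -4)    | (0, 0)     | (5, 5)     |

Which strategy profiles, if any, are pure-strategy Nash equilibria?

A profile is a Nash equilibrium when each player is best-responding to the other.
The row player's best responses — vs L: U (payoff 5); vs M: V (payoff 1); vs N: U (payoff 2); vs O: W (payoff 5).
The column player's best responses — vs U: O (payoff 5); vs V: M (payoff 1); vs W: O (payoff 5).
Mutual best responses occur at (V, M) and (W, O); at each, neither player gains by switching.

(V, M) and (W, O)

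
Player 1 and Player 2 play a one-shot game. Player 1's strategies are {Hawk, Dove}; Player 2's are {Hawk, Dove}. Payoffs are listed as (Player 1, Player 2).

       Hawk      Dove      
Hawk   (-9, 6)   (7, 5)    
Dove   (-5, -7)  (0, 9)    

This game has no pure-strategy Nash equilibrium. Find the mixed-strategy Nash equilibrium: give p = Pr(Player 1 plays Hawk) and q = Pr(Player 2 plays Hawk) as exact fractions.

p = 16/17, q = 7/11

Each player's mixing probability is pinned down by making the *other* player indifferent.
Player 2 indifferent between Hawk and Dove: p·6 + (1−p)·(-7) = p·5 + (1−p)·9 ⟹ (-7) + 13p = 9 + (-4)p ⟹ p = 16/17.
Player 1 indifferent between Hawk and Dove: q·(-9) + (1−q)·7 = q·(-5) + (1−q)·0 ⟹ 7 + (-16)q = 0 + (-5)q ⟹ q = 7/11.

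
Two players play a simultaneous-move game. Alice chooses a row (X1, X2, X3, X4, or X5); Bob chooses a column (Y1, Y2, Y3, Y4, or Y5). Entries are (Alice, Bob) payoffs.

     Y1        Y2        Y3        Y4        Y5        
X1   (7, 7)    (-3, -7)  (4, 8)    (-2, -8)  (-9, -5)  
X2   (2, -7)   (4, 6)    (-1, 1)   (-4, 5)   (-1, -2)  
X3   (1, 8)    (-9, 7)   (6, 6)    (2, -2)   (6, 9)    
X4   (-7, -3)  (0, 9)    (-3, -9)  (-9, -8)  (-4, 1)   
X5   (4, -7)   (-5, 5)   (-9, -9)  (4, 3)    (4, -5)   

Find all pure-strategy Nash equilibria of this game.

(X2, Y2) and (X3, Y5)

A profile is a Nash equilibrium when each player is best-responding to the other.
Alice's best responses — vs Y1: X1 (payoff 7); vs Y2: X2 (payoff 4); vs Y3: X3 (payoff 6); vs Y4: X5 (payoff 4); vs Y5: X3 (payoff 6).
Bob's best responses — vs X1: Y3 (payoff 8); vs X2: Y2 (payoff 6); vs X3: Y5 (payoff 9); vs X4: Y2 (payoff 9); vs X5: Y2 (payoff 5).
Mutual best responses occur at (X2, Y2) and (X3, Y5); at each, neither player gains by switching.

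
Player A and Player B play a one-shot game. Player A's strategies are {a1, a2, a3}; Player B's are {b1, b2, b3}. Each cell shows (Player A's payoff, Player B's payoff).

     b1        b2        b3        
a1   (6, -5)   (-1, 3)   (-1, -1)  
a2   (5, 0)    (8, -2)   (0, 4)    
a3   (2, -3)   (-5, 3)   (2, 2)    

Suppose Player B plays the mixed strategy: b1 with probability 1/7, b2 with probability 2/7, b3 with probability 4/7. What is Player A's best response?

Compute Player A's expected payoff from each pure strategy against the given mix.
a1: (1/7)·6 + (2/7)·(-1) + (4/7)·(-1) = 0
a2: (1/7)·5 + (2/7)·8 + (4/7)·0 = 3
a3: (1/7)·2 + (2/7)·(-5) + (4/7)·2 = 0
Highest expected payoff is 3, from a2.

a2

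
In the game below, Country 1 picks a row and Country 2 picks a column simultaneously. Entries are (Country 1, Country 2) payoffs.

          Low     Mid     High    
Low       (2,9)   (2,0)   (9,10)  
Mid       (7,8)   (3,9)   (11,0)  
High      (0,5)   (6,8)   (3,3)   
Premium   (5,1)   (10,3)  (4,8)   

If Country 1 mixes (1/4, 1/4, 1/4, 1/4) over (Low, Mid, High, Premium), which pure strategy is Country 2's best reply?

Compute Country 2's expected payoff from each pure strategy against the given mix.
Low: (1/4)·9 + (1/4)·8 + (1/4)·5 + (1/4)·1 = 23/4
Mid: (1/4)·0 + (1/4)·9 + (1/4)·8 + (1/4)·3 = 5
High: (1/4)·10 + (1/4)·0 + (1/4)·3 + (1/4)·8 = 21/4
Highest expected payoff is 23/4, from Low.

Low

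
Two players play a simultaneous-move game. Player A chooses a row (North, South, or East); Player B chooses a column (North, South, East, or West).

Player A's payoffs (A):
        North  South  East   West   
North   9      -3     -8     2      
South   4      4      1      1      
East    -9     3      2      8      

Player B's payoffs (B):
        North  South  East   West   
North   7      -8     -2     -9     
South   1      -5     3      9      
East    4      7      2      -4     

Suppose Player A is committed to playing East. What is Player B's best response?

South

With Player A fixed at East, Player B's payoffs are: North → 4, South → 7, East → 2, West → -4.
The maximum is 7, achieved by South.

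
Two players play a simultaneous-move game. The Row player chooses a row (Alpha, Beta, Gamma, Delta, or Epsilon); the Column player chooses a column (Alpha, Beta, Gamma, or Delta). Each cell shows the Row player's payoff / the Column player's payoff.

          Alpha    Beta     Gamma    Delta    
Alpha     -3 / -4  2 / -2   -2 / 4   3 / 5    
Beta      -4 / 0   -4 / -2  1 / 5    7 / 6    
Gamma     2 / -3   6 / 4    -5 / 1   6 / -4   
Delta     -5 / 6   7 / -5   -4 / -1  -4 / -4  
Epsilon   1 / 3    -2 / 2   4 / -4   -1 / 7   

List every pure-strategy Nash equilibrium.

(Beta, Delta)

Check mutual best responses: a cell is a NE iff neither player can gain by unilaterally deviating.
The Row player's best responses — vs Alpha: Gamma (payoff 2); vs Beta: Delta (payoff 7); vs Gamma: Epsilon (payoff 4); vs Delta: Beta (payoff 7).
The Column player's best responses — vs Alpha: Delta (payoff 5); vs Beta: Delta (payoff 6); vs Gamma: Beta (payoff 4); vs Delta: Alpha (payoff 6); vs Epsilon: Delta (payoff 7).
The only mutual best response is (Beta, Delta); neither player gains by switching there.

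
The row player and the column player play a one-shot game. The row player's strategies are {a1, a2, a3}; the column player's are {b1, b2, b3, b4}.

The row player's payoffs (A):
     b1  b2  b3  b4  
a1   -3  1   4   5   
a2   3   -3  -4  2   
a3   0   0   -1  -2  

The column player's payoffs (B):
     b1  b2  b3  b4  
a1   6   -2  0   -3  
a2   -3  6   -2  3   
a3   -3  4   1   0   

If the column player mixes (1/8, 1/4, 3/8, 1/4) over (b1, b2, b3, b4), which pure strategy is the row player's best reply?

a1

The row player's best reply maximizes expected payoff against the mix.
a1: (1/8)·(-3) + (1/4)·1 + (3/8)·4 + (1/4)·5 = 21/8
a2: (1/8)·3 + (1/4)·(-3) + (3/8)·(-4) + (1/4)·2 = -11/8
a3: (1/8)·0 + (1/4)·0 + (3/8)·(-1) + (1/4)·(-2) = -7/8
Highest expected payoff is 21/8, from a1.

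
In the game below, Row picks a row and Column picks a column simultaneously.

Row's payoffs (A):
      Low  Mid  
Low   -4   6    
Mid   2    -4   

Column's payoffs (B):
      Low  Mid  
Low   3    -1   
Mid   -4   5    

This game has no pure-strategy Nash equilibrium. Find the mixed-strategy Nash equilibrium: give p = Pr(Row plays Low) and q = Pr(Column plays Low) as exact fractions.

p = 9/13, q = 5/8

In a mixed NE each player is indifferent between their pure strategies, so the opponent's mix sets the indifference.
Column indifferent between Low and Mid: p·3 + (1−p)·(-4) = p·(-1) + (1−p)·5 ⟹ (-4) + 7p = 5 + (-6)p ⟹ p = 9/13.
Row indifferent between Low and Mid: q·(-4) + (1−q)·6 = q·2 + (1−q)·(-4) ⟹ 6 + (-10)q = (-4) + 6q ⟹ q = 5/8.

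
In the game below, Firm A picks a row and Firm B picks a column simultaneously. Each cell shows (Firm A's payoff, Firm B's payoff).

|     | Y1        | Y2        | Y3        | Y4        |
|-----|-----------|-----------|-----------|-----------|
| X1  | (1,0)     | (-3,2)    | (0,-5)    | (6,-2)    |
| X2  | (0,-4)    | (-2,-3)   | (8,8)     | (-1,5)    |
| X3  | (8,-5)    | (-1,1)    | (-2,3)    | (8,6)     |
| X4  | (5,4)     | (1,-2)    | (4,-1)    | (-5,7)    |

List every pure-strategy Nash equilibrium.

A profile is a Nash equilibrium when each player is best-responding to the other.
Firm A's best responses — vs Y1: X3 (payoff 8); vs Y2: X4 (payoff 1); vs Y3: X2 (payoff 8); vs Y4: X3 (payoff 8).
Firm B's best responses — vs X1: Y2 (payoff 2); vs X2: Y3 (payoff 8); vs X3: Y4 (payoff 6); vs X4: Y4 (payoff 7).
Mutual best responses occur at (X2, Y3) and (X3, Y4); at each, neither player gains by switching.

(X2, Y3) and (X3, Y4)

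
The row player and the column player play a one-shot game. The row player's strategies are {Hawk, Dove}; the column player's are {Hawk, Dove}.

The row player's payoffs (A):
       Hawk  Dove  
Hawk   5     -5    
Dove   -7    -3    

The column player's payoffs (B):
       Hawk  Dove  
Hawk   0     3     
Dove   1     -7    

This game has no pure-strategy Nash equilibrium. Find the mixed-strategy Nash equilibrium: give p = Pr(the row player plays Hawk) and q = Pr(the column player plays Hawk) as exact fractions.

p = 8/11, q = 1/7

Each player's mixing probability is pinned down by making the *other* player indifferent.
The column player indifferent between Hawk and Dove: p·0 + (1−p)·1 = p·3 + (1−p)·(-7) ⟹ 1 + (-1)p = (-7) + 10p ⟹ p = 8/11.
The row player indifferent between Hawk and Dove: q·5 + (1−q)·(-5) = q·(-7) + (1−q)·(-3) ⟹ (-5) + 10q = (-3) + (-4)q ⟹ q = 1/7.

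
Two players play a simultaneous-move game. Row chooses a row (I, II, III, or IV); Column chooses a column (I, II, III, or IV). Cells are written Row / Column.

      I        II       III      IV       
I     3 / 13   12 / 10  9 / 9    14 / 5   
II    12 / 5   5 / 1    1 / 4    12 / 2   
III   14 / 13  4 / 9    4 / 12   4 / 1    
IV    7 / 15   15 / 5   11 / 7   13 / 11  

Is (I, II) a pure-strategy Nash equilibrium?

Holding Column at II: Row gets 12 from I but could get 15 by switching to IV. Row has a profitable deviation.

No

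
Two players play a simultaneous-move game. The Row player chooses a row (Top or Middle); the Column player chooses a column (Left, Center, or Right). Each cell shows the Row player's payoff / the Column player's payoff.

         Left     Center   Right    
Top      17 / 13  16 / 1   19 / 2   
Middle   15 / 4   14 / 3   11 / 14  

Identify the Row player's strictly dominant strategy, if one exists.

Check whether one of the Row player's strategies beats all alternatives regardless of what the opponent does.
Top strictly dominates: vs Left: 17 > 15; vs Center: 16 > 14; vs Right: 19 > 11.

Top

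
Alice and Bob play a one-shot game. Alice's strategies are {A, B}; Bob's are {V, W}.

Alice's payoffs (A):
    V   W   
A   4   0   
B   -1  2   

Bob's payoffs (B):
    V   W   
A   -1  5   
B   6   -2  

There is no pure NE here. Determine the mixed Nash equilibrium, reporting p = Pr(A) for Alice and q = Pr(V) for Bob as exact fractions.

In a mixed NE each player is indifferent between their pure strategies, so the opponent's mix sets the indifference.
Bob indifferent between V and W: p·(-1) + (1−p)·6 = p·5 + (1−p)·(-2) ⟹ 6 + (-7)p = (-2) + 7p ⟹ p = 4/7.
Alice indifferent between A and B: q·4 + (1−q)·0 = q·(-1) + (1−q)·2 ⟹ 0 + 4q = 2 + (-3)q ⟹ q = 2/7.

p = 4/7, q = 2/7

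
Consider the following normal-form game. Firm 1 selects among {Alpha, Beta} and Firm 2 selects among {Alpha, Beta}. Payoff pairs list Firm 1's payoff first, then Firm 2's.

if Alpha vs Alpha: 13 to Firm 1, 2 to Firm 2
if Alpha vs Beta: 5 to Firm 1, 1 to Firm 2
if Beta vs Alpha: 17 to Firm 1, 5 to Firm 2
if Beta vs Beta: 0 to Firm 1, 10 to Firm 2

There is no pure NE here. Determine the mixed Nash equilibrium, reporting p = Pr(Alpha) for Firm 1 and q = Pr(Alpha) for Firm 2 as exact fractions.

In a mixed NE each player is indifferent between their pure strategies, so the opponent's mix sets the indifference.
Firm 2 indifferent between Alpha and Beta: p·2 + (1−p)·5 = p·1 + (1−p)·10 ⟹ 5 + (-3)p = 10 + (-9)p ⟹ p = 5/6.
Firm 1 indifferent between Alpha and Beta: q·13 + (1−q)·5 = q·17 + (1−q)·0 ⟹ 5 + 8q = 0 + 17q ⟹ q = 5/9.

p = 5/6, q = 5/9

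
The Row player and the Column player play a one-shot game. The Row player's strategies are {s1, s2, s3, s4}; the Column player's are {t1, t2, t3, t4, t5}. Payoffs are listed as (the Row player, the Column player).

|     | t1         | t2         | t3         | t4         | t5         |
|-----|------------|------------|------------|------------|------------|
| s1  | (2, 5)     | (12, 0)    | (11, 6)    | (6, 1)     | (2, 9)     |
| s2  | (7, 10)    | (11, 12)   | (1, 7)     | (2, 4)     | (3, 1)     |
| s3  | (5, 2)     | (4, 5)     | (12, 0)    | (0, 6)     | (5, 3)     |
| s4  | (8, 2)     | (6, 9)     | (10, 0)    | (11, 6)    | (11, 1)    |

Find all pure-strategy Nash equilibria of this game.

Check mutual best responses: a cell is a NE iff neither player can gain by unilaterally deviating.
The Row player's best responses — vs t1: s4 (payoff 8); vs t2: s1 (payoff 12); vs t3: s3 (payoff 12); vs t4: s4 (payoff 11); vs t5: s4 (payoff 11).
The Column player's best responses — vs s1: t5 (payoff 9); vs s2: t2 (payoff 12); vs s3: t4 (payoff 6); vs s4: t2 (payoff 9).
No cell has both players best-responding. For instance, the Row player's best reply to t2 is s1, but against s1 the Column player prefers t5 over t2.

No pure-strategy Nash equilibrium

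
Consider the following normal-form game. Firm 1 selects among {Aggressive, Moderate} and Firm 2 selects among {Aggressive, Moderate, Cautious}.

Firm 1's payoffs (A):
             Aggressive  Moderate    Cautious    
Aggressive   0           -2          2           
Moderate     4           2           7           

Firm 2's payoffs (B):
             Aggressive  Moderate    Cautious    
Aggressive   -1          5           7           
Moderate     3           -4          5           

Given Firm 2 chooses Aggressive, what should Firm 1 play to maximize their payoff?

Moderate

With Firm 2 fixed at Aggressive, Firm 1's payoffs are: Aggressive → 0, Moderate → 4.
The maximum is 4, achieved by Moderate.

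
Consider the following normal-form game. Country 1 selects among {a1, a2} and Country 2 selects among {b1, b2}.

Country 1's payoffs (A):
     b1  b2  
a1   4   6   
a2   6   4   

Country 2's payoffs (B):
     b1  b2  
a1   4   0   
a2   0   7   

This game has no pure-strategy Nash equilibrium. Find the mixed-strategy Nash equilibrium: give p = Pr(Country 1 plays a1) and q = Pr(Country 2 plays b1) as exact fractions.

In a mixed NE each player is indifferent between their pure strategies, so the opponent's mix sets the indifference.
Country 2 indifferent between b1 and b2: p·4 + (1−p)·0 = p·0 + (1−p)·7 ⟹ 0 + 4p = 7 + (-7)p ⟹ p = 7/11.
Country 1 indifferent between a1 and a2: q·4 + (1−q)·6 = q·6 + (1−q)·4 ⟹ 6 + (-2)q = 4 + 2q ⟹ q = 1/2.

p = 7/11, q = 1/2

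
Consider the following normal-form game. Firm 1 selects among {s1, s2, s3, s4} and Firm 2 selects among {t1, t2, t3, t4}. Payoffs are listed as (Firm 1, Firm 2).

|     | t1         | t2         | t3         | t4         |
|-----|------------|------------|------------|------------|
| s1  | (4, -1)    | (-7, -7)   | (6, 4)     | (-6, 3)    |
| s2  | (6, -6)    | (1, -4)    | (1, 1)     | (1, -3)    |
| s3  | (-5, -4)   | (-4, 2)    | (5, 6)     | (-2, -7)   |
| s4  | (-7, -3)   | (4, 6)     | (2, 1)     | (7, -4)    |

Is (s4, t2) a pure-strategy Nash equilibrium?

Yes

Holding Firm 2 at t2: Firm 1 gets 4 from s4, versus -7 from s1, 1 from s2, -4 from s3. No profitable deviation for Firm 1.
Holding Firm 1 at s4: Firm 2 gets 6 from t2, versus -3 from t1, 1 from t3, -4 from t4. No profitable deviation for Firm 2 either.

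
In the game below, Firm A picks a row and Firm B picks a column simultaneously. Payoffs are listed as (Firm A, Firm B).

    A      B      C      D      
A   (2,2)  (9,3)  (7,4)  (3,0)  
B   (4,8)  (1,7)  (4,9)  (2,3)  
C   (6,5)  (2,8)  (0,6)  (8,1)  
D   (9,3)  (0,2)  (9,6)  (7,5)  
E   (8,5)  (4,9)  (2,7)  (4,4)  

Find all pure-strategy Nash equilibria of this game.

(D, C)

A profile is a Nash equilibrium when each player is best-responding to the other.
Firm A's best responses — vs A: D (payoff 9); vs B: A (payoff 9); vs C: D (payoff 9); vs D: C (payoff 8).
Firm B's best responses — vs A: C (payoff 4); vs B: C (payoff 9); vs C: B (payoff 8); vs D: C (payoff 6); vs E: B (payoff 9).
The only mutual best response is (D, C); neither player gains by switching there.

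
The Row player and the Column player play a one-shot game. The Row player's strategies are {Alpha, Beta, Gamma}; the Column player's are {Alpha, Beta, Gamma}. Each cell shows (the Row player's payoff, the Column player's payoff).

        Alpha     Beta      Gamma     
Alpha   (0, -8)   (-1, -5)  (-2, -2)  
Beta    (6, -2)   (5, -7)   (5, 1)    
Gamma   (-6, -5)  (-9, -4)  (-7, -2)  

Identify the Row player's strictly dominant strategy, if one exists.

Beta

Check whether one of the Row player's strategies beats all alternatives regardless of what the opponent does.
Beta strictly dominates: vs Alpha: 6 > each of {0, -6}; vs Beta: 5 > each of {-1, -9}; vs Gamma: 5 > each of {-2, -7}.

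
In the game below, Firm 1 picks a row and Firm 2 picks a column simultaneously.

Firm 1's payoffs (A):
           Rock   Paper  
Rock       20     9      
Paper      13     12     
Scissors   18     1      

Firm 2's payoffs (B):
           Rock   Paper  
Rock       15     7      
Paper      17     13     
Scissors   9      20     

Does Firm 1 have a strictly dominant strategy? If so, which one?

No strictly dominant strategy

Check whether one of Firm 1's strategies beats all alternatives regardless of what the opponent does.
Rock is not dominant: against Paper, Paper gives 12 > 9.
Paper is not dominant: against Rock, Rock gives 20 > 13.
Scissors is not dominant: against Rock, Rock gives 20 > 18.
No single strategy is best against every opponent action.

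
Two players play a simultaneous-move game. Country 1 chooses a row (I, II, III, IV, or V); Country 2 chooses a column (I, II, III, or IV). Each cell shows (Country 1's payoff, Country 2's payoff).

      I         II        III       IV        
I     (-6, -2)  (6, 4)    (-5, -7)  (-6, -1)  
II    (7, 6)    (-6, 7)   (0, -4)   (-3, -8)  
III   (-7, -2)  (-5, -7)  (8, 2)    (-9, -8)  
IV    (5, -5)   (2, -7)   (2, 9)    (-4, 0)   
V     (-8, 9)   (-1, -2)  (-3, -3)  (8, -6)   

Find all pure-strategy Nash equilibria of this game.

A profile is a Nash equilibrium when each player is best-responding to the other.
Country 1's best responses — vs I: II (payoff 7); vs II: I (payoff 6); vs III: III (payoff 8); vs IV: V (payoff 8).
Country 2's best responses — vs I: II (payoff 4); vs II: II (payoff 7); vs III: III (payoff 2); vs IV: III (payoff 9); vs V: I (payoff 9).
Mutual best responses occur at (I, II) and (III, III); at each, neither player gains by switching.

(I, II) and (III, III)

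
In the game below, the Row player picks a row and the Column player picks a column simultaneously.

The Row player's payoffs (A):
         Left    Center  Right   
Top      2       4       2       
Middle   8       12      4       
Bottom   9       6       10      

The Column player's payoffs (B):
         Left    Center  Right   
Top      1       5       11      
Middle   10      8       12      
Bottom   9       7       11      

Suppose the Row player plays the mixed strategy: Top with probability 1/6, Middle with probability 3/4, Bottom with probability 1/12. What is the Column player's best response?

Compute the Column player's expected payoff from each pure strategy against the given mix.
Left: (1/6)·1 + (3/4)·10 + (1/12)·9 = 101/12
Center: (1/6)·5 + (3/4)·8 + (1/12)·7 = 89/12
Right: (1/6)·11 + (3/4)·12 + (1/12)·11 = 47/4
Highest expected payoff is 47/4, from Right.

Right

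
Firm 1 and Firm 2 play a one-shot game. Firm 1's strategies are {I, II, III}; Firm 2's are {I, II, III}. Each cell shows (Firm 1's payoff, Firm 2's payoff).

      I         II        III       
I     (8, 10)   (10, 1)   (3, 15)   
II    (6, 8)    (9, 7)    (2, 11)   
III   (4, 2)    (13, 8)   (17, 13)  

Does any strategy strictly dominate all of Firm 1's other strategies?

None

Check whether one of Firm 1's strategies beats all alternatives regardless of what the opponent does.
I is not dominant: against II, III gives 13 > 10.
II is not dominant: against I, I gives 8 > 6.
III is not dominant: against I, I gives 8 > 4.
No single strategy is best against every opponent action.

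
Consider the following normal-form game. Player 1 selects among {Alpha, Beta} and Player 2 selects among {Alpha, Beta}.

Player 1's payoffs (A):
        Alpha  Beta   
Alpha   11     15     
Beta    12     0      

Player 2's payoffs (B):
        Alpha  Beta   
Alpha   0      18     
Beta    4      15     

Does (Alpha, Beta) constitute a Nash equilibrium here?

Holding Player 2 at Beta: Player 1 gets 15 from Alpha, versus 0 from Beta. No profitable deviation for Player 1.
Holding Player 1 at Alpha: Player 2 gets 18 from Beta, versus 0 from Alpha. No profitable deviation for Player 2 either.

Yes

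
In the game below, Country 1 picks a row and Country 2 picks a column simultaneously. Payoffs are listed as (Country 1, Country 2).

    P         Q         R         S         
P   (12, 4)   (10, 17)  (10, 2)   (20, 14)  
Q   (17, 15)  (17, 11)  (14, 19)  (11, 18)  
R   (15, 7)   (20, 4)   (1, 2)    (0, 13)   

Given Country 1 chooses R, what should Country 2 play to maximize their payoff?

With Country 1 fixed at R, Country 2's payoffs are: P → 7, Q → 4, R → 2, S → 13.
The maximum is 13, achieved by S.

S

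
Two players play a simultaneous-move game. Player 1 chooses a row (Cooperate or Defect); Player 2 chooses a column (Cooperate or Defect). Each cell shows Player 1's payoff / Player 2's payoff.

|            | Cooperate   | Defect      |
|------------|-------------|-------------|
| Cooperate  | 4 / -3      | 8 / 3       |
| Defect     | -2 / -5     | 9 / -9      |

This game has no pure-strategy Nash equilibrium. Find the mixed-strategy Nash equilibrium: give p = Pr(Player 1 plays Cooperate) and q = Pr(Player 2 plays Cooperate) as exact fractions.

p = 2/5, q = 1/7

Each player's mixing probability is pinned down by making the *other* player indifferent.
Player 2 indifferent between Cooperate and Defect: p·(-3) + (1−p)·(-5) = p·3 + (1−p)·(-9) ⟹ (-5) + 2p = (-9) + 12p ⟹ p = 2/5.
Player 1 indifferent between Cooperate and Defect: q·4 + (1−q)·8 = q·(-2) + (1−q)·9 ⟹ 8 + (-4)q = 9 + (-11)q ⟹ q = 1/7.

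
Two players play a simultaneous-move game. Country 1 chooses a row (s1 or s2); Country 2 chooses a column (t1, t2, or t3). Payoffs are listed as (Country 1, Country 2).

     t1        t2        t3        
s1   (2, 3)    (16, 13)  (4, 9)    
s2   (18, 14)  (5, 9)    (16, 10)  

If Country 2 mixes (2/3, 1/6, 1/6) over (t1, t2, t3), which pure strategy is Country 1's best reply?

Compute Country 1's expected payoff from each pure strategy against the given mix.
s1: (2/3)·2 + (1/6)·16 + (1/6)·4 = 14/3
s2: (2/3)·18 + (1/6)·5 + (1/6)·16 = 31/2
Highest expected payoff is 31/2, from s2.

s2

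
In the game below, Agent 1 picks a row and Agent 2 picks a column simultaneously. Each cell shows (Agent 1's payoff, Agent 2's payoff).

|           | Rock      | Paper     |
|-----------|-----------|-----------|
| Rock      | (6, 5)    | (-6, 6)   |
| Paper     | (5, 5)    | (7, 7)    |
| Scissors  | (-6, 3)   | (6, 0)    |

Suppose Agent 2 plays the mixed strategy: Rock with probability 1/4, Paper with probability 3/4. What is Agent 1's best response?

Agent 1's best reply maximizes expected payoff against the mix.
Rock: (1/4)·6 + (3/4)·(-6) = -3
Paper: (1/4)·5 + (3/4)·7 = 13/2
Scissors: (1/4)·(-6) + (3/4)·6 = 3
Highest expected payoff is 13/2, from Paper.

Paper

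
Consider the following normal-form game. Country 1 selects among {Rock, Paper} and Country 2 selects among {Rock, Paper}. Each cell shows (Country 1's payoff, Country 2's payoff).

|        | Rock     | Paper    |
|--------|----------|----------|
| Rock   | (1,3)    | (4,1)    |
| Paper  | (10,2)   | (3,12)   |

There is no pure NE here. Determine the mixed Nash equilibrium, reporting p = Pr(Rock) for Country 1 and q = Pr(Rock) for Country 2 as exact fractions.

Each player's mixing probability is pinned down by making the *other* player indifferent.
Country 2 indifferent between Rock and Paper: p·3 + (1−p)·2 = p·1 + (1−p)·12 ⟹ 2 + 1p = 12 + (-11)p ⟹ p = 5/6.
Country 1 indifferent between Rock and Paper: q·1 + (1−q)·4 = q·10 + (1−q)·3 ⟹ 4 + (-3)q = 3 + 7q ⟹ q = 1/10.

p = 5/6, q = 1/10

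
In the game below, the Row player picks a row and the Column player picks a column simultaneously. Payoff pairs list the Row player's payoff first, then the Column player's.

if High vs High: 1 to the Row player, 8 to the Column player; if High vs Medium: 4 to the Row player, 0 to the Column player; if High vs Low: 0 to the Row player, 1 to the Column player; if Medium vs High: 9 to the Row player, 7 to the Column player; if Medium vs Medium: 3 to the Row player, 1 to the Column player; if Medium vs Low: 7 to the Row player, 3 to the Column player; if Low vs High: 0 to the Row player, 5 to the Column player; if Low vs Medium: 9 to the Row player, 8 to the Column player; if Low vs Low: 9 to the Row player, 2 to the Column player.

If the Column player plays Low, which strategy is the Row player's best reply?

Low

With the Column player fixed at Low, the Row player's payoffs are: High → 0, Medium → 7, Low → 9.
The maximum is 9, achieved by Low.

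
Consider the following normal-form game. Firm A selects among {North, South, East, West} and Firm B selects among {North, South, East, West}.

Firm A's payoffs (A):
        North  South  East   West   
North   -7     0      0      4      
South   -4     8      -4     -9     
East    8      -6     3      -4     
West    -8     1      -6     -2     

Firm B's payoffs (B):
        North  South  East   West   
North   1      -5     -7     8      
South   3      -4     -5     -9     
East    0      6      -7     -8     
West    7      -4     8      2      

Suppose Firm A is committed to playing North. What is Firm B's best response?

West

With Firm A fixed at North, Firm B's payoffs are: North → 1, South → -5, East → -7, West → 8.
The maximum is 8, achieved by West.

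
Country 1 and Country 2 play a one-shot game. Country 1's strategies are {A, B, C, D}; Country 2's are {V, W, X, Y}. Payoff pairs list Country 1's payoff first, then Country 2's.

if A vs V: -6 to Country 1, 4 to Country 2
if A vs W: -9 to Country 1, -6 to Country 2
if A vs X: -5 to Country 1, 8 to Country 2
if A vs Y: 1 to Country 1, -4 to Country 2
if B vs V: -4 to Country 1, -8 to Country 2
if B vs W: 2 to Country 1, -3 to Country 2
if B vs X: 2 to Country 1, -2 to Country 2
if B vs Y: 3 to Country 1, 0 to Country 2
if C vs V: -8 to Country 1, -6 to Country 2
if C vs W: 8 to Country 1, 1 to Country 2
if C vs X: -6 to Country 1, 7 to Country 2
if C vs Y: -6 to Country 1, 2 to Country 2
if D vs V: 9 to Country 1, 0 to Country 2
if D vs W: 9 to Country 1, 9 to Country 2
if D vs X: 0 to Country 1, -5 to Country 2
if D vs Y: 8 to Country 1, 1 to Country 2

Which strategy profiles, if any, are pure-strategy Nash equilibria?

A profile is a Nash equilibrium when each player is best-responding to the other.
Country 1's best responses — vs V: D (payoff 9); vs W: D (payoff 9); vs X: B (payoff 2); vs Y: D (payoff 8).
Country 2's best responses — vs A: X (payoff 8); vs B: Y (payoff 0); vs C: X (payoff 7); vs D: W (payoff 9).
The only mutual best response is (D, W); neither player gains by switching there.

(D, W)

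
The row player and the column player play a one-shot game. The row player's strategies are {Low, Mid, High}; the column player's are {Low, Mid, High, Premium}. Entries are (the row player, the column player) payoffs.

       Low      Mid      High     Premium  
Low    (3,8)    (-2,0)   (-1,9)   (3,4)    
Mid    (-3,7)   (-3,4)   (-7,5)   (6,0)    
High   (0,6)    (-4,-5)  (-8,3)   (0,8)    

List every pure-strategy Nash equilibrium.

(Low, High)

A profile is a Nash equilibrium when each player is best-responding to the other.
The row player's best responses — vs Low: Low (payoff 3); vs Mid: Low (payoff -2); vs High: Low (payoff -1); vs Premium: Mid (payoff 6).
The column player's best responses — vs Low: High (payoff 9); vs Mid: Low (payoff 7); vs High: Premium (payoff 8).
The only mutual best response is (Low, High); neither player gains by switching there.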